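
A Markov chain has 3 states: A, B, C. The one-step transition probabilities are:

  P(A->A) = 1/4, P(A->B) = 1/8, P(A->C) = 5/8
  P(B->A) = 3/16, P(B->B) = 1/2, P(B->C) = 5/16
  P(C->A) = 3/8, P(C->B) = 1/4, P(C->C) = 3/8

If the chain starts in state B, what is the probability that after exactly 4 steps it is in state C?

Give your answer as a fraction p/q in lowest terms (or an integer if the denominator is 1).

Answer: 6965/16384

Derivation:
Computing P^4 by repeated multiplication:
P^1 =
  A: [1/4, 1/8, 5/8]
  B: [3/16, 1/2, 5/16]
  C: [3/8, 1/4, 3/8]
P^2 =
  A: [41/128, 1/4, 55/128]
  B: [33/128, 45/128, 25/64]
  C: [9/32, 17/64, 29/64]
P^3 =
  A: [295/1024, 279/1024, 225/512]
  B: [567/2048, 313/1024, 855/2048]
  C: [297/1024, 9/32, 439/1024]
P^4 =
  A: [4717/16384, 2311/8192, 7045/16384]
  B: [2319/8192, 4781/16384, 6965/16384]
  C: [2343/8192, 2327/8192, 1761/4096]

(P^4)[B -> C] = 6965/16384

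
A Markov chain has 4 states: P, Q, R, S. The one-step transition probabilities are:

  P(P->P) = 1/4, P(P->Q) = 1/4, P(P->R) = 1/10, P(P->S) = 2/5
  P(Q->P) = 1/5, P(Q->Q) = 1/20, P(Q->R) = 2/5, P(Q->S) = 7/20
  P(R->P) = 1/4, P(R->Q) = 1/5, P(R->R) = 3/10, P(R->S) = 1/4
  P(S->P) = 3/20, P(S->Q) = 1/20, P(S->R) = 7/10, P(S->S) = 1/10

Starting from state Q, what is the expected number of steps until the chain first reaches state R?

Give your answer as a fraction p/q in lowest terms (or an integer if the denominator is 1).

Let h_i = expected steps to first reach R from state i.
Boundary: h_R = 0.
First-step equations for the other states:
  h_P = 1 + 1/4*h_P + 1/4*h_Q + 1/10*h_R + 2/5*h_S
  h_Q = 1 + 1/5*h_P + 1/20*h_Q + 2/5*h_R + 7/20*h_S
  h_S = 1 + 3/20*h_P + 1/20*h_Q + 7/10*h_R + 1/10*h_S

Substituting h_R = 0 and rearranging gives the linear system (I - Q) h = 1:
  [3/4, -1/4, -2/5] . (h_P, h_Q, h_S) = 1
  [-1/5, 19/20, -7/20] . (h_P, h_Q, h_S) = 1
  [-3/20, -1/20, 9/10] . (h_P, h_Q, h_S) = 1

Solving yields:
  h_P = 1550/509
  h_Q = 1190/509
  h_S = 890/509

Starting state is Q, so the expected hitting time is h_Q = 1190/509.

Answer: 1190/509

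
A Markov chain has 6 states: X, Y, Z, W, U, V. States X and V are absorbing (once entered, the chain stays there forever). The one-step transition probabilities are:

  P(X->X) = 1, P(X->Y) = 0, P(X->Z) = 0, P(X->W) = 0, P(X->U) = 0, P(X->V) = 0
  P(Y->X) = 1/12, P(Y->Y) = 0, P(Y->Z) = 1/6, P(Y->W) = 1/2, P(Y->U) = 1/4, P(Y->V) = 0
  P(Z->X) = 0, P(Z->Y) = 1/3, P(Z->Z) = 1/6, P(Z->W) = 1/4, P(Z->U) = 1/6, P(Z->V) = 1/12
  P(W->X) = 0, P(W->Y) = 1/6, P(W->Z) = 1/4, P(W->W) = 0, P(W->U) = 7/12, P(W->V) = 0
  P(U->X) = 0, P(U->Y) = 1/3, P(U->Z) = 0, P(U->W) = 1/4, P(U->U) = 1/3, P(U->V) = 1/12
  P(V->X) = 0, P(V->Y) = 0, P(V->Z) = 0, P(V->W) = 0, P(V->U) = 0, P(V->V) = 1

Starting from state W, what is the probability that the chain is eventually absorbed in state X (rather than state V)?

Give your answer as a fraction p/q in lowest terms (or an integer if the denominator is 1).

Answer: 28/93

Derivation:
Let a_i = P(absorbed in X | start in state i).
Boundary conditions: a_X = 1, a_V = 0.
For each transient state i, a_i = sum_j P(i->j) * a_j:
  a_Y = 1/12*a_X + 0*a_Y + 1/6*a_Z + 1/2*a_W + 1/4*a_U + 0*a_V
  a_Z = 0*a_X + 1/3*a_Y + 1/6*a_Z + 1/4*a_W + 1/6*a_U + 1/12*a_V
  a_W = 0*a_X + 1/6*a_Y + 1/4*a_Z + 0*a_W + 7/12*a_U + 0*a_V
  a_U = 0*a_X + 1/3*a_Y + 0*a_Z + 1/4*a_W + 1/3*a_U + 1/12*a_V

Substituting a_X = 1 and a_V = 0, rearrange to (I - Q) a = r where r[i] = P(i -> X):
  [1, -1/6, -1/2, -1/4] . (a_Y, a_Z, a_W, a_U) = 1/12
  [-1/3, 5/6, -1/4, -1/6] . (a_Y, a_Z, a_W, a_U) = 0
  [-1/6, -1/4, 1, -7/12] . (a_Y, a_Z, a_W, a_U) = 0
  [-1/3, 0, -1/4, 2/3] . (a_Y, a_Z, a_W, a_U) = 0

Solving yields:
  a_Y = 11/31
  a_Z = 9/31
  a_W = 28/93
  a_U = 9/31

Starting state is W, so the absorption probability is a_W = 28/93.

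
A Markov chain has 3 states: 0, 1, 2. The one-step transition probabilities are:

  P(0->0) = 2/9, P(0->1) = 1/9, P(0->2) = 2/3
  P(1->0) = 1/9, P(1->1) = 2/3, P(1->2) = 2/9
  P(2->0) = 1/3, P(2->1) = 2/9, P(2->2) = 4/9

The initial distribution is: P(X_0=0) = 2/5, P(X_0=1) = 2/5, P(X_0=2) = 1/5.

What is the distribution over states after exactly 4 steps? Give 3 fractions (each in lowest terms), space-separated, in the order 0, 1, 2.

Propagating the distribution step by step (d_{t+1} = d_t * P):
d_0 = (0=2/5, 1=2/5, 2=1/5)
  d_1[0] = 2/5*2/9 + 2/5*1/9 + 1/5*1/3 = 1/5
  d_1[1] = 2/5*1/9 + 2/5*2/3 + 1/5*2/9 = 16/45
  d_1[2] = 2/5*2/3 + 2/5*2/9 + 1/5*4/9 = 4/9
d_1 = (0=1/5, 1=16/45, 2=4/9)
  d_2[0] = 1/5*2/9 + 16/45*1/9 + 4/9*1/3 = 94/405
  d_2[1] = 1/5*1/9 + 16/45*2/3 + 4/9*2/9 = 29/81
  d_2[2] = 1/5*2/3 + 16/45*2/9 + 4/9*4/9 = 166/405
d_2 = (0=94/405, 1=29/81, 2=166/405)
  d_3[0] = 94/405*2/9 + 29/81*1/9 + 166/405*1/3 = 277/1215
  d_3[1] = 94/405*1/9 + 29/81*2/3 + 166/405*2/9 = 16/45
  d_3[2] = 94/405*2/3 + 29/81*2/9 + 166/405*4/9 = 506/1215
d_3 = (0=277/1215, 1=16/45, 2=506/1215)
  d_4[0] = 277/1215*2/9 + 16/45*1/9 + 506/1215*1/3 = 2504/10935
  d_4[1] = 277/1215*1/9 + 16/45*2/3 + 506/1215*2/9 = 3881/10935
  d_4[2] = 277/1215*2/3 + 16/45*2/9 + 506/1215*4/9 = 910/2187
d_4 = (0=2504/10935, 1=3881/10935, 2=910/2187)

Answer: 2504/10935 3881/10935 910/2187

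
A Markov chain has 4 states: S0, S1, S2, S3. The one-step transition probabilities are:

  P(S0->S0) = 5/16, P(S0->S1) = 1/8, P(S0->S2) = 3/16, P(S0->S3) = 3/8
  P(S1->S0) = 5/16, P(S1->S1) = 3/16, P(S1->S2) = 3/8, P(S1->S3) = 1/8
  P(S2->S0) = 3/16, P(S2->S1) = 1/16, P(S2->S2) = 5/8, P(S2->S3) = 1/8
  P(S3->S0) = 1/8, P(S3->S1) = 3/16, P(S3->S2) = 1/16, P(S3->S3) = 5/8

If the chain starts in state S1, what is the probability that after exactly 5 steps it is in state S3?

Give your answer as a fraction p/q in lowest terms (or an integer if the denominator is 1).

Answer: 22723/65536

Derivation:
Computing P^5 by repeated multiplication:
P^1 =
  S0: [5/16, 1/8, 3/16, 3/8]
  S1: [5/16, 3/16, 3/8, 1/8]
  S2: [3/16, 1/16, 5/8, 1/8]
  S3: [1/8, 3/16, 1/16, 5/8]
P^2 =
  S0: [7/32, 37/256, 63/256, 25/64]
  S1: [31/128, 31/256, 95/256, 17/64]
  S2: [27/128, 25/256, 117/256, 15/64]
  S3: [3/16, 11/64, 11/64, 15/32]
P^3 =
  S0: [427/2048, 293/2048, 35/128, 3/8]
  S1: [443/2048, 129/1024, 695/2048, 163/512]
  S2: [433/2048, 15/128, 771/2048, 151/512]
  S3: [13/64, 79/512, 121/512, 13/32]
P^4 =
  S0: [213/1024, 4597/32768, 9407/32768, 2987/8192]
  S1: [3447/16384, 4311/32768, 10479/32768, 2771/8192]
  S2: [3443/16384, 4169/32768, 11053/32768, 2665/8192]
  S3: [847/4096, 595/4096, 551/2048, 97/256]
P^5 =
  S0: [54591/262144, 36337/262144, 2407/8192, 5887/16384]
  S1: [54815/262144, 17613/131072, 81211/262144, 22723/65536]
  S2: [54877/262144, 1083/8192, 83431/262144, 22295/65536]
  S3: [3405/16384, 9237/65536, 18683/65536, 5999/16384]

(P^5)[S1 -> S3] = 22723/65536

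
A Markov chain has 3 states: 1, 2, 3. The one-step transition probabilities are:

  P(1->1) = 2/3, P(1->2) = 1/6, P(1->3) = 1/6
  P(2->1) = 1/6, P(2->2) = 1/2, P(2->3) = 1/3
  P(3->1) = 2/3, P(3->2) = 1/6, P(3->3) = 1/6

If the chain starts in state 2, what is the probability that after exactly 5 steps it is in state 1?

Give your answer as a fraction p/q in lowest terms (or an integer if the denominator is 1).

Computing P^5 by repeated multiplication:
P^1 =
  1: [2/3, 1/6, 1/6]
  2: [1/6, 1/2, 1/3]
  3: [2/3, 1/6, 1/6]
P^2 =
  1: [7/12, 2/9, 7/36]
  2: [5/12, 1/3, 1/4]
  3: [7/12, 2/9, 7/36]
P^3 =
  1: [5/9, 13/54, 11/54]
  2: [1/2, 5/18, 2/9]
  3: [5/9, 13/54, 11/54]
P^4 =
  1: [59/108, 20/81, 67/324]
  2: [19/36, 7/27, 23/108]
  3: [59/108, 20/81, 67/324]
P^5 =
  1: [44/81, 121/486, 101/486]
  2: [29/54, 41/162, 17/81]
  3: [44/81, 121/486, 101/486]

(P^5)[2 -> 1] = 29/54

Answer: 29/54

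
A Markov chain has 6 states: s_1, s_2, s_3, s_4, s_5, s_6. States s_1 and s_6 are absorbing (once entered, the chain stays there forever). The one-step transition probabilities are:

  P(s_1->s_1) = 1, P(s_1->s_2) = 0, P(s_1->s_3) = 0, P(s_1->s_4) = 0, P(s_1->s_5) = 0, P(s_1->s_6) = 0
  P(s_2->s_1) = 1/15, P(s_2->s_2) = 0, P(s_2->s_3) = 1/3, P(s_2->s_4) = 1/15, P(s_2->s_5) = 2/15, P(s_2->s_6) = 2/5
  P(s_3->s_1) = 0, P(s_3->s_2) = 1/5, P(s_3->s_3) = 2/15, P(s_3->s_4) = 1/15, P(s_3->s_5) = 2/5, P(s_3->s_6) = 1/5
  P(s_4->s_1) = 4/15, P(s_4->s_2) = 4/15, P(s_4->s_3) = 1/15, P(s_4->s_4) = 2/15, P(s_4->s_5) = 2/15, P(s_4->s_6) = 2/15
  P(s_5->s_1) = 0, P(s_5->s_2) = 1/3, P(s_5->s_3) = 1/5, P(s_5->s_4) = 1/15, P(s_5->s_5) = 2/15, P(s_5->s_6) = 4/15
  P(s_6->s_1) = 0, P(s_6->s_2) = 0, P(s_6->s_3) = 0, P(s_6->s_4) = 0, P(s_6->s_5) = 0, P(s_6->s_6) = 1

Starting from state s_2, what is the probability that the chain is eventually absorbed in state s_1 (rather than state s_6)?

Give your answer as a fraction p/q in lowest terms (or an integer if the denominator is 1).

Answer: 1512/10463

Derivation:
Let a_i = P(absorbed in s_1 | start in state i).
Boundary conditions: a_s_1 = 1, a_s_6 = 0.
For each transient state i, a_i = sum_j P(i->j) * a_j:
  a_s_2 = 1/15*a_s_1 + 0*a_s_2 + 1/3*a_s_3 + 1/15*a_s_4 + 2/15*a_s_5 + 2/5*a_s_6
  a_s_3 = 0*a_s_1 + 1/5*a_s_2 + 2/15*a_s_3 + 1/15*a_s_4 + 2/5*a_s_5 + 1/5*a_s_6
  a_s_4 = 4/15*a_s_1 + 4/15*a_s_2 + 1/15*a_s_3 + 2/15*a_s_4 + 2/15*a_s_5 + 2/15*a_s_6
  a_s_5 = 0*a_s_1 + 1/3*a_s_2 + 1/5*a_s_3 + 1/15*a_s_4 + 2/15*a_s_5 + 4/15*a_s_6

Substituting a_s_1 = 1 and a_s_6 = 0, rearrange to (I - Q) a = r where r[i] = P(i -> s_1):
  [1, -1/3, -1/15, -2/15] . (a_s_2, a_s_3, a_s_4, a_s_5) = 1/15
  [-1/5, 13/15, -1/15, -2/5] . (a_s_2, a_s_3, a_s_4, a_s_5) = 0
  [-4/15, -1/15, 13/15, -2/15] . (a_s_2, a_s_3, a_s_4, a_s_5) = 4/15
  [-1/3, -1/5, -1/15, 13/15] . (a_s_2, a_s_3, a_s_4, a_s_5) = 0

Solving yields:
  a_s_2 = 1512/10463
  a_s_3 = 2377/20926
  a_s_4 = 7909/20926
  a_s_5 = 1160/10463

Starting state is s_2, so the absorption probability is a_s_2 = 1512/10463.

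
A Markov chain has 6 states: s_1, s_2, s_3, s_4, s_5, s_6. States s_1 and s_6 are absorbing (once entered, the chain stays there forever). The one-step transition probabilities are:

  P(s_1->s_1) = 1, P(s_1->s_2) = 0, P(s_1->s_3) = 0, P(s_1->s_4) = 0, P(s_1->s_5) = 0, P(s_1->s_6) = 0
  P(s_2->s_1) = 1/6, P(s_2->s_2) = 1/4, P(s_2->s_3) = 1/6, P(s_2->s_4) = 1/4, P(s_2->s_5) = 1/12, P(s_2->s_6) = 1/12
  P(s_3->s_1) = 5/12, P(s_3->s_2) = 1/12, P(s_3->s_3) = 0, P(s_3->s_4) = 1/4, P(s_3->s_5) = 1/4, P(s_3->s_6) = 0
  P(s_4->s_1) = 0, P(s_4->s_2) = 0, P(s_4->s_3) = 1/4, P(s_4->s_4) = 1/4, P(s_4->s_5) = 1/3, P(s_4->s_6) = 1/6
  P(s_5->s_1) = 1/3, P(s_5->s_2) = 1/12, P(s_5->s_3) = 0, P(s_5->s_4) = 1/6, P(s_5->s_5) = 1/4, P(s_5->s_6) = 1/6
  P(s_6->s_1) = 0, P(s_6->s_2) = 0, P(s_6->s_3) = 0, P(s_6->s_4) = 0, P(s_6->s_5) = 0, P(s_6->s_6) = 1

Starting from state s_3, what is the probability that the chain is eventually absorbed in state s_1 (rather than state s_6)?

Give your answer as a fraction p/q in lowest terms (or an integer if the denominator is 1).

Answer: 1223/1603

Derivation:
Let a_i = P(absorbed in s_1 | start in state i).
Boundary conditions: a_s_1 = 1, a_s_6 = 0.
For each transient state i, a_i = sum_j P(i->j) * a_j:
  a_s_2 = 1/6*a_s_1 + 1/4*a_s_2 + 1/6*a_s_3 + 1/4*a_s_4 + 1/12*a_s_5 + 1/12*a_s_6
  a_s_3 = 5/12*a_s_1 + 1/12*a_s_2 + 0*a_s_3 + 1/4*a_s_4 + 1/4*a_s_5 + 0*a_s_6
  a_s_4 = 0*a_s_1 + 0*a_s_2 + 1/4*a_s_3 + 1/4*a_s_4 + 1/3*a_s_5 + 1/6*a_s_6
  a_s_5 = 1/3*a_s_1 + 1/12*a_s_2 + 0*a_s_3 + 1/6*a_s_4 + 1/4*a_s_5 + 1/6*a_s_6

Substituting a_s_1 = 1 and a_s_6 = 0, rearrange to (I - Q) a = r where r[i] = P(i -> s_1):
  [3/4, -1/6, -1/4, -1/12] . (a_s_2, a_s_3, a_s_4, a_s_5) = 1/6
  [-1/12, 1, -1/4, -1/4] . (a_s_2, a_s_3, a_s_4, a_s_5) = 5/12
  [0, -1/4, 3/4, -1/3] . (a_s_2, a_s_3, a_s_4, a_s_5) = 0
  [-1/12, 0, -1/6, 3/4] . (a_s_2, a_s_3, a_s_4, a_s_5) = 1/3

Solving yields:
  a_s_2 = 4111/6412
  a_s_3 = 1223/1603
  a_s_4 = 860/1603
  a_s_5 = 4071/6412

Starting state is s_3, so the absorption probability is a_s_3 = 1223/1603.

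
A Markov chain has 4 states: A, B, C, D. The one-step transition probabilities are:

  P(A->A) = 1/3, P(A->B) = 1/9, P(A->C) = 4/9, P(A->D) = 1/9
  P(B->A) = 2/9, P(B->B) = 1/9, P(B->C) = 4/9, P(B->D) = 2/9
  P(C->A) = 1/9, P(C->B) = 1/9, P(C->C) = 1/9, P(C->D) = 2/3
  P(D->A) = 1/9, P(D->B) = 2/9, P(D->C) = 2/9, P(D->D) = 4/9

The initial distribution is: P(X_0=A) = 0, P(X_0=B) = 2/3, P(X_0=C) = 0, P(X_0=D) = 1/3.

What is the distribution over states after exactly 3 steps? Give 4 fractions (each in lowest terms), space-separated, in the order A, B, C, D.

Answer: 40/243 116/729 64/243 301/729

Derivation:
Propagating the distribution step by step (d_{t+1} = d_t * P):
d_0 = (A=0, B=2/3, C=0, D=1/3)
  d_1[A] = 0*1/3 + 2/3*2/9 + 0*1/9 + 1/3*1/9 = 5/27
  d_1[B] = 0*1/9 + 2/3*1/9 + 0*1/9 + 1/3*2/9 = 4/27
  d_1[C] = 0*4/9 + 2/3*4/9 + 0*1/9 + 1/3*2/9 = 10/27
  d_1[D] = 0*1/9 + 2/3*2/9 + 0*2/3 + 1/3*4/9 = 8/27
d_1 = (A=5/27, B=4/27, C=10/27, D=8/27)
  d_2[A] = 5/27*1/3 + 4/27*2/9 + 10/27*1/9 + 8/27*1/9 = 41/243
  d_2[B] = 5/27*1/9 + 4/27*1/9 + 10/27*1/9 + 8/27*2/9 = 35/243
  d_2[C] = 5/27*4/9 + 4/27*4/9 + 10/27*1/9 + 8/27*2/9 = 62/243
  d_2[D] = 5/27*1/9 + 4/27*2/9 + 10/27*2/3 + 8/27*4/9 = 35/81
d_2 = (A=41/243, B=35/243, C=62/243, D=35/81)
  d_3[A] = 41/243*1/3 + 35/243*2/9 + 62/243*1/9 + 35/81*1/9 = 40/243
  d_3[B] = 41/243*1/9 + 35/243*1/9 + 62/243*1/9 + 35/81*2/9 = 116/729
  d_3[C] = 41/243*4/9 + 35/243*4/9 + 62/243*1/9 + 35/81*2/9 = 64/243
  d_3[D] = 41/243*1/9 + 35/243*2/9 + 62/243*2/3 + 35/81*4/9 = 301/729
d_3 = (A=40/243, B=116/729, C=64/243, D=301/729)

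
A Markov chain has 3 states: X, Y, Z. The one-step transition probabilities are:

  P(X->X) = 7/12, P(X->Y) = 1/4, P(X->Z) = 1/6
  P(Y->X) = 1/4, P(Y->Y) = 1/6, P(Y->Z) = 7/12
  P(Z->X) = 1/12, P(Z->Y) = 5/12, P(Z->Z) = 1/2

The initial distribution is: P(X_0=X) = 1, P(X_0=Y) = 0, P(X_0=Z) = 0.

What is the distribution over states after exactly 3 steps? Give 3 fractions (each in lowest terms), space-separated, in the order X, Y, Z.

Propagating the distribution step by step (d_{t+1} = d_t * P):
d_0 = (X=1, Y=0, Z=0)
  d_1[X] = 1*7/12 + 0*1/4 + 0*1/12 = 7/12
  d_1[Y] = 1*1/4 + 0*1/6 + 0*5/12 = 1/4
  d_1[Z] = 1*1/6 + 0*7/12 + 0*1/2 = 1/6
d_1 = (X=7/12, Y=1/4, Z=1/6)
  d_2[X] = 7/12*7/12 + 1/4*1/4 + 1/6*1/12 = 5/12
  d_2[Y] = 7/12*1/4 + 1/4*1/6 + 1/6*5/12 = 37/144
  d_2[Z] = 7/12*1/6 + 1/4*7/12 + 1/6*1/2 = 47/144
d_2 = (X=5/12, Y=37/144, Z=47/144)
  d_3[X] = 5/12*7/12 + 37/144*1/4 + 47/144*1/12 = 289/864
  d_3[Y] = 5/12*1/4 + 37/144*1/6 + 47/144*5/12 = 163/576
  d_3[Z] = 5/12*1/6 + 37/144*7/12 + 47/144*1/2 = 661/1728
d_3 = (X=289/864, Y=163/576, Z=661/1728)

Answer: 289/864 163/576 661/1728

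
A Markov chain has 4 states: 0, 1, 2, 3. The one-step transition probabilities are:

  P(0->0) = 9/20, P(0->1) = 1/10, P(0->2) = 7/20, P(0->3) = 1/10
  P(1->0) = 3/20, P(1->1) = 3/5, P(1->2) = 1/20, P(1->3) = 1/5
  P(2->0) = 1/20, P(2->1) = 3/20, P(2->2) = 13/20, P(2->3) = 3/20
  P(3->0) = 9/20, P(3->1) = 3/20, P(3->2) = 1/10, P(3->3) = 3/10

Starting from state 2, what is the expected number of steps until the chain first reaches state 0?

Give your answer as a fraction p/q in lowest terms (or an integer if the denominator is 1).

Let h_i = expected steps to first reach 0 from state i.
Boundary: h_0 = 0.
First-step equations for the other states:
  h_1 = 1 + 3/20*h_0 + 3/5*h_1 + 1/20*h_2 + 1/5*h_3
  h_2 = 1 + 1/20*h_0 + 3/20*h_1 + 13/20*h_2 + 3/20*h_3
  h_3 = 1 + 9/20*h_0 + 3/20*h_1 + 1/10*h_2 + 3/10*h_3

Substituting h_0 = 0 and rearranging gives the linear system (I - Q) h = 1:
  [2/5, -1/20, -1/5] . (h_1, h_2, h_3) = 1
  [-3/20, 7/20, -3/20] . (h_1, h_2, h_3) = 1
  [-3/20, -1/10, 7/10] . (h_1, h_2, h_3) = 1

Solving yields:
  h_1 = 2900/577
  h_2 = 3740/577
  h_3 = 1980/577

Starting state is 2, so the expected hitting time is h_2 = 3740/577.

Answer: 3740/577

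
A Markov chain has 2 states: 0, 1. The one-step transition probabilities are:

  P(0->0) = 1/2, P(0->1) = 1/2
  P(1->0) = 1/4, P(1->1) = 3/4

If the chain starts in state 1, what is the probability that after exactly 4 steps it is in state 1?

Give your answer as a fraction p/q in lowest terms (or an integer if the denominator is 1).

Computing P^4 by repeated multiplication:
P^1 =
  0: [1/2, 1/2]
  1: [1/4, 3/4]
P^2 =
  0: [3/8, 5/8]
  1: [5/16, 11/16]
P^3 =
  0: [11/32, 21/32]
  1: [21/64, 43/64]
P^4 =
  0: [43/128, 85/128]
  1: [85/256, 171/256]

(P^4)[1 -> 1] = 171/256

Answer: 171/256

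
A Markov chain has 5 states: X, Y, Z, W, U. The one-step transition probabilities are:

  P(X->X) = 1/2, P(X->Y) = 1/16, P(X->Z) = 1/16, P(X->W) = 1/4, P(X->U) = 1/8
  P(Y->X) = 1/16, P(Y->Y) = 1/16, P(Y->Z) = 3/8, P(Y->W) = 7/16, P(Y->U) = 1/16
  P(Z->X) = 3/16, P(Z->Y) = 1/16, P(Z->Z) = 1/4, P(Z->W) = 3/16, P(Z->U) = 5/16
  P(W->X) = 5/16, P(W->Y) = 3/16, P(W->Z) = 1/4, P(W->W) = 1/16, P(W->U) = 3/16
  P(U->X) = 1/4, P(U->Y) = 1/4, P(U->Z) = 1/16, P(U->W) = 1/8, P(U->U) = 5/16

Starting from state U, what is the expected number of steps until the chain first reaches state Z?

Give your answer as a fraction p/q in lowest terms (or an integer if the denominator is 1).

Answer: 30032/4411

Derivation:
Let h_i = expected steps to first reach Z from state i.
Boundary: h_Z = 0.
First-step equations for the other states:
  h_X = 1 + 1/2*h_X + 1/16*h_Y + 1/16*h_Z + 1/4*h_W + 1/8*h_U
  h_Y = 1 + 1/16*h_X + 1/16*h_Y + 3/8*h_Z + 7/16*h_W + 1/16*h_U
  h_W = 1 + 5/16*h_X + 3/16*h_Y + 1/4*h_Z + 1/16*h_W + 3/16*h_U
  h_U = 1 + 1/4*h_X + 1/4*h_Y + 1/16*h_Z + 1/8*h_W + 5/16*h_U

Substituting h_Z = 0 and rearranging gives the linear system (I - Q) h = 1:
  [1/2, -1/16, -1/4, -1/8] . (h_X, h_Y, h_W, h_U) = 1
  [-1/16, 15/16, -7/16, -1/16] . (h_X, h_Y, h_W, h_U) = 1
  [-5/16, -3/16, 15/16, -3/16] . (h_X, h_Y, h_W, h_U) = 1
  [-1/4, -1/4, -1/8, 11/16] . (h_X, h_Y, h_W, h_U) = 1

Solving yields:
  h_X = 31600/4411
  h_Y = 20656/4411
  h_W = 25376/4411
  h_U = 30032/4411

Starting state is U, so the expected hitting time is h_U = 30032/4411.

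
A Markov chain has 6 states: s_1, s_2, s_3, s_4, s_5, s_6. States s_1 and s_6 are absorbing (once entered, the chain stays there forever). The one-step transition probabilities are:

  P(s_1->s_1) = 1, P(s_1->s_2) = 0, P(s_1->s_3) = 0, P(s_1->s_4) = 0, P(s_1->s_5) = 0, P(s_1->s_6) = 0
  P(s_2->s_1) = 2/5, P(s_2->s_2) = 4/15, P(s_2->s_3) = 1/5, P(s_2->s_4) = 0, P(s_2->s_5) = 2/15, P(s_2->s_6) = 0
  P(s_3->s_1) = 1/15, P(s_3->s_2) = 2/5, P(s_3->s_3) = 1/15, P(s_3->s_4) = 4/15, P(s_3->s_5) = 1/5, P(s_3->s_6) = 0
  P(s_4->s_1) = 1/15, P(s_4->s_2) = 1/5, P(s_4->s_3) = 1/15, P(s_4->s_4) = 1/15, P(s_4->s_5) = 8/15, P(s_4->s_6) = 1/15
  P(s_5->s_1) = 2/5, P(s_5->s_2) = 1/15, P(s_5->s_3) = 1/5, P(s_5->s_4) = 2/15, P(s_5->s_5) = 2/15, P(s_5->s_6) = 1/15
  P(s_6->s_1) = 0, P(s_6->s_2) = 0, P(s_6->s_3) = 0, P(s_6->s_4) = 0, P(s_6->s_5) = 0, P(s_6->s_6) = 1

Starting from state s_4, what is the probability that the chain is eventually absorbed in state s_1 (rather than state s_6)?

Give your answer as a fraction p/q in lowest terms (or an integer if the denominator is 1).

Answer: 369/440

Derivation:
Let a_i = P(absorbed in s_1 | start in state i).
Boundary conditions: a_s_1 = 1, a_s_6 = 0.
For each transient state i, a_i = sum_j P(i->j) * a_j:
  a_s_2 = 2/5*a_s_1 + 4/15*a_s_2 + 1/5*a_s_3 + 0*a_s_4 + 2/15*a_s_5 + 0*a_s_6
  a_s_3 = 1/15*a_s_1 + 2/5*a_s_2 + 1/15*a_s_3 + 4/15*a_s_4 + 1/5*a_s_5 + 0*a_s_6
  a_s_4 = 1/15*a_s_1 + 1/5*a_s_2 + 1/15*a_s_3 + 1/15*a_s_4 + 8/15*a_s_5 + 1/15*a_s_6
  a_s_5 = 2/5*a_s_1 + 1/15*a_s_2 + 1/5*a_s_3 + 2/15*a_s_4 + 2/15*a_s_5 + 1/15*a_s_6

Substituting a_s_1 = 1 and a_s_6 = 0, rearrange to (I - Q) a = r where r[i] = P(i -> s_1):
  [11/15, -1/5, 0, -2/15] . (a_s_2, a_s_3, a_s_4, a_s_5) = 2/5
  [-2/5, 14/15, -4/15, -1/5] . (a_s_2, a_s_3, a_s_4, a_s_5) = 1/15
  [-1/5, -1/15, 14/15, -8/15] . (a_s_2, a_s_3, a_s_4, a_s_5) = 1/15
  [-1/15, -1/5, -2/15, 13/15] . (a_s_2, a_s_3, a_s_4, a_s_5) = 2/5

Solving yields:
  a_s_2 = 837/880
  a_s_3 = 797/880
  a_s_4 = 369/440
  a_s_5 = 48/55

Starting state is s_4, so the absorption probability is a_s_4 = 369/440.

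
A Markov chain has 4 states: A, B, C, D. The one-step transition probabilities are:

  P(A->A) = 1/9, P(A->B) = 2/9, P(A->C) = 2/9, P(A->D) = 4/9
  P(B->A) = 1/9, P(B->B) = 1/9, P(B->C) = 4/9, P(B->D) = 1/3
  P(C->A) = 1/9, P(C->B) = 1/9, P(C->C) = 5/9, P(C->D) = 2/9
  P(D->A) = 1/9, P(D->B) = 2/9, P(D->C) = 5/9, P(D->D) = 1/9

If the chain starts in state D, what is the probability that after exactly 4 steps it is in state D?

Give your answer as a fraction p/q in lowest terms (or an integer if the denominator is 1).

Computing P^4 by repeated multiplication:
P^1 =
  A: [1/9, 2/9, 2/9, 4/9]
  B: [1/9, 1/9, 4/9, 1/3]
  C: [1/9, 1/9, 5/9, 2/9]
  D: [1/9, 2/9, 5/9, 1/9]
P^2 =
  A: [1/9, 14/81, 40/81, 2/9]
  B: [1/9, 13/81, 41/81, 2/9]
  C: [1/9, 4/27, 41/81, 19/81]
  D: [1/9, 11/81, 40/81, 7/27]
P^3 =
  A: [1/9, 4/27, 364/729, 176/729]
  B: [1/9, 4/27, 365/729, 175/729]
  C: [1/9, 109/729, 122/243, 173/729]
  D: [1/9, 37/243, 367/729, 170/729]
P^4 =
  A: [1/9, 986/6561, 122/243, 1552/6561]
  B: [1/9, 985/6561, 122/243, 1553/6561]
  C: [1/9, 983/6561, 3293/6561, 1556/6561]
  D: [1/9, 980/6561, 1097/2187, 1561/6561]

(P^4)[D -> D] = 1561/6561

Answer: 1561/6561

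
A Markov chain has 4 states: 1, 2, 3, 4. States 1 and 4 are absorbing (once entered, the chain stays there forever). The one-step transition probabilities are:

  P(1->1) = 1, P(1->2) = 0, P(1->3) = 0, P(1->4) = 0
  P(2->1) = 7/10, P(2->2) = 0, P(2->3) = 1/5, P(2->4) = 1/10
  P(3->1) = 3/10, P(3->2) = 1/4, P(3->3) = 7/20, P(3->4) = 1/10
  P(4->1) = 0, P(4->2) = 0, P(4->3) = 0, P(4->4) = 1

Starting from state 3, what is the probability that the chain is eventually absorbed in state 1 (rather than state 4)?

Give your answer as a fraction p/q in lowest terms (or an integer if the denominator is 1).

Let a_i = P(absorbed in 1 | start in state i).
Boundary conditions: a_1 = 1, a_4 = 0.
For each transient state i, a_i = sum_j P(i->j) * a_j:
  a_2 = 7/10*a_1 + 0*a_2 + 1/5*a_3 + 1/10*a_4
  a_3 = 3/10*a_1 + 1/4*a_2 + 7/20*a_3 + 1/10*a_4

Substituting a_1 = 1 and a_4 = 0, rearrange to (I - Q) a = r where r[i] = P(i -> 1):
  [1, -1/5] . (a_2, a_3) = 7/10
  [-1/4, 13/20] . (a_2, a_3) = 3/10

Solving yields:
  a_2 = 103/120
  a_3 = 19/24

Starting state is 3, so the absorption probability is a_3 = 19/24.

Answer: 19/24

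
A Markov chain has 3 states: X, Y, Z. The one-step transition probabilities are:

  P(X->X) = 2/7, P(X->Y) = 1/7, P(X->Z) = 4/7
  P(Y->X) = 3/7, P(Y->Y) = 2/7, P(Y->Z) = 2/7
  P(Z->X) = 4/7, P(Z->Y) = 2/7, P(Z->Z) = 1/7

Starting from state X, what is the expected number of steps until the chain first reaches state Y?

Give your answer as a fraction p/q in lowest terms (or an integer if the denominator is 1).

Answer: 5

Derivation:
Let h_i = expected steps to first reach Y from state i.
Boundary: h_Y = 0.
First-step equations for the other states:
  h_X = 1 + 2/7*h_X + 1/7*h_Y + 4/7*h_Z
  h_Z = 1 + 4/7*h_X + 2/7*h_Y + 1/7*h_Z

Substituting h_Y = 0 and rearranging gives the linear system (I - Q) h = 1:
  [5/7, -4/7] . (h_X, h_Z) = 1
  [-4/7, 6/7] . (h_X, h_Z) = 1

Solving yields:
  h_X = 5
  h_Z = 9/2

Starting state is X, so the expected hitting time is h_X = 5.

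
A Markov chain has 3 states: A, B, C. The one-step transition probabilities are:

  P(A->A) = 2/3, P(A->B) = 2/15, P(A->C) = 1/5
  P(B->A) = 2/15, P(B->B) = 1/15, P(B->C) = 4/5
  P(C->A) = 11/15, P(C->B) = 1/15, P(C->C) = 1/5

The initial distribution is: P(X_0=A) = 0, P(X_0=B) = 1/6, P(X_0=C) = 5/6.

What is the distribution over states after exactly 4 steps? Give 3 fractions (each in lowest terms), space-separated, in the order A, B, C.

Answer: 63347/101250 5483/50625 2993/11250

Derivation:
Propagating the distribution step by step (d_{t+1} = d_t * P):
d_0 = (A=0, B=1/6, C=5/6)
  d_1[A] = 0*2/3 + 1/6*2/15 + 5/6*11/15 = 19/30
  d_1[B] = 0*2/15 + 1/6*1/15 + 5/6*1/15 = 1/15
  d_1[C] = 0*1/5 + 1/6*4/5 + 5/6*1/5 = 3/10
d_1 = (A=19/30, B=1/15, C=3/10)
  d_2[A] = 19/30*2/3 + 1/15*2/15 + 3/10*11/15 = 293/450
  d_2[B] = 19/30*2/15 + 1/15*1/15 + 3/10*1/15 = 49/450
  d_2[C] = 19/30*1/5 + 1/15*4/5 + 3/10*1/5 = 6/25
d_2 = (A=293/450, B=49/450, C=6/25)
  d_3[A] = 293/450*2/3 + 49/450*2/15 + 6/25*11/15 = 2108/3375
  d_3[B] = 293/450*2/15 + 49/450*1/15 + 6/25*1/15 = 743/6750
  d_3[C] = 293/450*1/5 + 49/450*4/5 + 6/25*1/5 = 199/750
d_3 = (A=2108/3375, B=743/6750, C=199/750)
  d_4[A] = 2108/3375*2/3 + 743/6750*2/15 + 199/750*11/15 = 63347/101250
  d_4[B] = 2108/3375*2/15 + 743/6750*1/15 + 199/750*1/15 = 5483/50625
  d_4[C] = 2108/3375*1/5 + 743/6750*4/5 + 199/750*1/5 = 2993/11250
d_4 = (A=63347/101250, B=5483/50625, C=2993/11250)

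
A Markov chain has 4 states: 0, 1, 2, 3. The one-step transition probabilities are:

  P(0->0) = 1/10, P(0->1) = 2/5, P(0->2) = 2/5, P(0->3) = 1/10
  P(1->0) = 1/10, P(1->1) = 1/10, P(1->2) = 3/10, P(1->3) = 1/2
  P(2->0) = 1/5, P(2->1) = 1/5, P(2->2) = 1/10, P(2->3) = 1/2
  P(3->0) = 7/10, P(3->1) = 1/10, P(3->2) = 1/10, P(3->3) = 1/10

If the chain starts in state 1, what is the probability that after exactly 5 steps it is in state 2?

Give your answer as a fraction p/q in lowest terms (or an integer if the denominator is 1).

Computing P^5 by repeated multiplication:
P^1 =
  0: [1/10, 2/5, 2/5, 1/10]
  1: [1/10, 1/10, 3/10, 1/2]
  2: [1/5, 1/5, 1/10, 1/2]
  3: [7/10, 1/10, 1/10, 1/10]
P^2 =
  0: [1/5, 17/100, 21/100, 21/50]
  1: [43/100, 4/25, 3/20, 13/50]
  2: [41/100, 17/100, 1/5, 11/50]
  3: [17/100, 8/25, 33/100, 9/50]
P^3 =
  0: [373/1000, 181/1000, 97/500, 63/250]
  1: [271/1000, 61/250, 261/1000, 28/125]
  2: [63/250, 243/1000, 257/1000, 31/125]
  3: [241/1000, 23/125, 43/200, 9/25]
P^4 =
  0: [1353/5000, 2313/10000, 2481/10000, 1/4]
  1: [521/2000, 1037/5000, 2301/10000, 151/500]
  2: [549/2000, 2013/10000, 1121/5000, 3/10]
  3: [27/80, 969/5000, 2091/10000, 649/2500]
P^5 =
  0: [27481/100000, 20599/100000, 2843/12500, 3647/12500]
  1: [30421/100000, 5029/25000, 21963/100000, 11/40]
  2: [15121/50000, 20477/100000, 22261/100000, 1351/5000]
  3: [27667/100000, 2777/12500, 24001/100000, 6529/25000]

(P^5)[1 -> 2] = 21963/100000

Answer: 21963/100000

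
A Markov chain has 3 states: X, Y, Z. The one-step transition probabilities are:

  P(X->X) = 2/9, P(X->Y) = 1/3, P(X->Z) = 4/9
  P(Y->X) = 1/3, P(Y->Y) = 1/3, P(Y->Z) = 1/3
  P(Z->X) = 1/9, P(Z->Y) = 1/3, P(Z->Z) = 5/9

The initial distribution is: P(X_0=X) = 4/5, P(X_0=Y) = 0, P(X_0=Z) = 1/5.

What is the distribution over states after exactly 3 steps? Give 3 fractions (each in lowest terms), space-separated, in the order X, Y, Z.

Answer: 253/1215 1/3 557/1215

Derivation:
Propagating the distribution step by step (d_{t+1} = d_t * P):
d_0 = (X=4/5, Y=0, Z=1/5)
  d_1[X] = 4/5*2/9 + 0*1/3 + 1/5*1/9 = 1/5
  d_1[Y] = 4/5*1/3 + 0*1/3 + 1/5*1/3 = 1/3
  d_1[Z] = 4/5*4/9 + 0*1/3 + 1/5*5/9 = 7/15
d_1 = (X=1/5, Y=1/3, Z=7/15)
  d_2[X] = 1/5*2/9 + 1/3*1/3 + 7/15*1/9 = 28/135
  d_2[Y] = 1/5*1/3 + 1/3*1/3 + 7/15*1/3 = 1/3
  d_2[Z] = 1/5*4/9 + 1/3*1/3 + 7/15*5/9 = 62/135
d_2 = (X=28/135, Y=1/3, Z=62/135)
  d_3[X] = 28/135*2/9 + 1/3*1/3 + 62/135*1/9 = 253/1215
  d_3[Y] = 28/135*1/3 + 1/3*1/3 + 62/135*1/3 = 1/3
  d_3[Z] = 28/135*4/9 + 1/3*1/3 + 62/135*5/9 = 557/1215
d_3 = (X=253/1215, Y=1/3, Z=557/1215)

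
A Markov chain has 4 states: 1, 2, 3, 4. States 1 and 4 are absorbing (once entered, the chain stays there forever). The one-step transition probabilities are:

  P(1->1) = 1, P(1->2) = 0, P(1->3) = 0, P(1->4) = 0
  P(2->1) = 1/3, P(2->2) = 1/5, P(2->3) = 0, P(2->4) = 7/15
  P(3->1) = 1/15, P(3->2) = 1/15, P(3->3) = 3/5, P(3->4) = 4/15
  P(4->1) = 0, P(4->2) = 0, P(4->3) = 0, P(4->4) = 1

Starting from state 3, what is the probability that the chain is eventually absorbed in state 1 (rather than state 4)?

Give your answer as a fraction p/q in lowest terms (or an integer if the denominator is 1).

Let a_i = P(absorbed in 1 | start in state i).
Boundary conditions: a_1 = 1, a_4 = 0.
For each transient state i, a_i = sum_j P(i->j) * a_j:
  a_2 = 1/3*a_1 + 1/5*a_2 + 0*a_3 + 7/15*a_4
  a_3 = 1/15*a_1 + 1/15*a_2 + 3/5*a_3 + 4/15*a_4

Substituting a_1 = 1 and a_4 = 0, rearrange to (I - Q) a = r where r[i] = P(i -> 1):
  [4/5, 0] . (a_2, a_3) = 1/3
  [-1/15, 2/5] . (a_2, a_3) = 1/15

Solving yields:
  a_2 = 5/12
  a_3 = 17/72

Starting state is 3, so the absorption probability is a_3 = 17/72.

Answer: 17/72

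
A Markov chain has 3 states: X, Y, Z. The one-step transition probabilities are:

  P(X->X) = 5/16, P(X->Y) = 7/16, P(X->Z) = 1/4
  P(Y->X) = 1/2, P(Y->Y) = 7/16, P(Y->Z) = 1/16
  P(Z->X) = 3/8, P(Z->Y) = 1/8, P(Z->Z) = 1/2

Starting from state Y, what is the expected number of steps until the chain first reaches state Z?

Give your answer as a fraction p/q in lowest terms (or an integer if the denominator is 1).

Answer: 304/43

Derivation:
Let h_i = expected steps to first reach Z from state i.
Boundary: h_Z = 0.
First-step equations for the other states:
  h_X = 1 + 5/16*h_X + 7/16*h_Y + 1/4*h_Z
  h_Y = 1 + 1/2*h_X + 7/16*h_Y + 1/16*h_Z

Substituting h_Z = 0 and rearranging gives the linear system (I - Q) h = 1:
  [11/16, -7/16] . (h_X, h_Y) = 1
  [-1/2, 9/16] . (h_X, h_Y) = 1

Solving yields:
  h_X = 256/43
  h_Y = 304/43

Starting state is Y, so the expected hitting time is h_Y = 304/43.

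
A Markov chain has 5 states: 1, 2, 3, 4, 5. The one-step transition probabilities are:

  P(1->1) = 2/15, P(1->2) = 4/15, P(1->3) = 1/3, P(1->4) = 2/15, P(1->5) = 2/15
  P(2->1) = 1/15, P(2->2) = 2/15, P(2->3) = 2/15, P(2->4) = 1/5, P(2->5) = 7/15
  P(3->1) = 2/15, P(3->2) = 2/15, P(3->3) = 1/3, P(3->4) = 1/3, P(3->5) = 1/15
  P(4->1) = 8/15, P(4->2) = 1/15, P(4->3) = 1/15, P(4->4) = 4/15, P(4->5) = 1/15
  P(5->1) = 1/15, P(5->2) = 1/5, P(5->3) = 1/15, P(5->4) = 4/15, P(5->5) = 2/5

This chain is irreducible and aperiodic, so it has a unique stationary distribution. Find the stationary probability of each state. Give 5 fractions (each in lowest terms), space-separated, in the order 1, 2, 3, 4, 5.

The stationary distribution satisfies pi = pi * P, i.e.:
  pi_1 = 2/15*pi_1 + 1/15*pi_2 + 2/15*pi_3 + 8/15*pi_4 + 1/15*pi_5
  pi_2 = 4/15*pi_1 + 2/15*pi_2 + 2/15*pi_3 + 1/15*pi_4 + 1/5*pi_5
  pi_3 = 1/3*pi_1 + 2/15*pi_2 + 1/3*pi_3 + 1/15*pi_4 + 1/15*pi_5
  pi_4 = 2/15*pi_1 + 1/5*pi_2 + 1/3*pi_3 + 4/15*pi_4 + 4/15*pi_5
  pi_5 = 2/15*pi_1 + 7/15*pi_2 + 1/15*pi_3 + 1/15*pi_4 + 2/5*pi_5
with normalization: pi_1 + pi_2 + pi_3 + pi_4 + pi_5 = 1.

Using the first 4 balance equations plus normalization, the linear system A*pi = b is:
  [-13/15, 1/15, 2/15, 8/15, 1/15] . pi = 0
  [4/15, -13/15, 2/15, 1/15, 1/5] . pi = 0
  [1/3, 2/15, -2/3, 1/15, 1/15] . pi = 0
  [2/15, 1/5, 1/3, -11/15, 4/15] . pi = 0
  [1, 1, 1, 1, 1] . pi = 1

Solving yields:
  pi_1 = 7775/37991
  pi_2 = 6039/37991
  pi_3 = 6830/37991
  pi_4 = 9147/37991
  pi_5 = 8200/37991

Verification (pi * P):
  7775/37991*2/15 + 6039/37991*1/15 + 6830/37991*2/15 + 9147/37991*8/15 + 8200/37991*1/15 = 7775/37991 = pi_1  (ok)
  7775/37991*4/15 + 6039/37991*2/15 + 6830/37991*2/15 + 9147/37991*1/15 + 8200/37991*1/5 = 6039/37991 = pi_2  (ok)
  7775/37991*1/3 + 6039/37991*2/15 + 6830/37991*1/3 + 9147/37991*1/15 + 8200/37991*1/15 = 6830/37991 = pi_3  (ok)
  7775/37991*2/15 + 6039/37991*1/5 + 6830/37991*1/3 + 9147/37991*4/15 + 8200/37991*4/15 = 9147/37991 = pi_4  (ok)
  7775/37991*2/15 + 6039/37991*7/15 + 6830/37991*1/15 + 9147/37991*1/15 + 8200/37991*2/5 = 8200/37991 = pi_5  (ok)

Answer: 7775/37991 6039/37991 6830/37991 9147/37991 8200/37991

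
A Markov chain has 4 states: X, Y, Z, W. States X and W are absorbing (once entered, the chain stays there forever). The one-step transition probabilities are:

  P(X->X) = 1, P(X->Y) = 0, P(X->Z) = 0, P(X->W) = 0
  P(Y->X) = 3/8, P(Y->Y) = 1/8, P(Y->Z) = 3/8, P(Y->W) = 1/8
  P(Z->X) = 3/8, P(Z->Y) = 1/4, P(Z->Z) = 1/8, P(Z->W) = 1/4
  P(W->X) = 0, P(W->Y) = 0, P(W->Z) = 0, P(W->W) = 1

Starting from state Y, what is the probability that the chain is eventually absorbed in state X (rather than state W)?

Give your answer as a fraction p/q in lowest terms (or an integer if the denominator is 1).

Answer: 30/43

Derivation:
Let a_i = P(absorbed in X | start in state i).
Boundary conditions: a_X = 1, a_W = 0.
For each transient state i, a_i = sum_j P(i->j) * a_j:
  a_Y = 3/8*a_X + 1/8*a_Y + 3/8*a_Z + 1/8*a_W
  a_Z = 3/8*a_X + 1/4*a_Y + 1/8*a_Z + 1/4*a_W

Substituting a_X = 1 and a_W = 0, rearrange to (I - Q) a = r where r[i] = P(i -> X):
  [7/8, -3/8] . (a_Y, a_Z) = 3/8
  [-1/4, 7/8] . (a_Y, a_Z) = 3/8

Solving yields:
  a_Y = 30/43
  a_Z = 27/43

Starting state is Y, so the absorption probability is a_Y = 30/43.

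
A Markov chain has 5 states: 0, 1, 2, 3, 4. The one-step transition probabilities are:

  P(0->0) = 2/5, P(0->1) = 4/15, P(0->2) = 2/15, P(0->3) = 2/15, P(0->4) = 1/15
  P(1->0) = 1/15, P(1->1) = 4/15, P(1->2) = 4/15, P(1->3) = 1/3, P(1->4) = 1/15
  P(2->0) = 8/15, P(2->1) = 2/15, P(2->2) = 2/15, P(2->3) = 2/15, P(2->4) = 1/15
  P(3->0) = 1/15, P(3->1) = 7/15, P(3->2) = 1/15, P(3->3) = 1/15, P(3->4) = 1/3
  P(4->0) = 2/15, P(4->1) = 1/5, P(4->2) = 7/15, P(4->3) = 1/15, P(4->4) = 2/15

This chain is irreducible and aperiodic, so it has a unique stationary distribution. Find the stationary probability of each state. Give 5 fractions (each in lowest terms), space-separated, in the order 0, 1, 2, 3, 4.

The stationary distribution satisfies pi = pi * P, i.e.:
  pi_0 = 2/5*pi_0 + 1/15*pi_1 + 8/15*pi_2 + 1/15*pi_3 + 2/15*pi_4
  pi_1 = 4/15*pi_0 + 4/15*pi_1 + 2/15*pi_2 + 7/15*pi_3 + 1/5*pi_4
  pi_2 = 2/15*pi_0 + 4/15*pi_1 + 2/15*pi_2 + 1/15*pi_3 + 7/15*pi_4
  pi_3 = 2/15*pi_0 + 1/3*pi_1 + 2/15*pi_2 + 1/15*pi_3 + 1/15*pi_4
  pi_4 = 1/15*pi_0 + 1/15*pi_1 + 1/15*pi_2 + 1/3*pi_3 + 2/15*pi_4
with normalization: pi_0 + pi_1 + pi_2 + pi_3 + pi_4 = 1.

Using the first 4 balance equations plus normalization, the linear system A*pi = b is:
  [-3/5, 1/15, 8/15, 1/15, 2/15] . pi = 0
  [4/15, -11/15, 2/15, 7/15, 1/5] . pi = 0
  [2/15, 4/15, -13/15, 1/15, 7/15] . pi = 0
  [2/15, 1/3, 2/15, -14/15, 1/15] . pi = 0
  [1, 1, 1, 1, 1] . pi = 1

Solving yields:
  pi_0 = 4213/16846
  pi_1 = 4479/16846
  pi_2 = 3325/16846
  pi_3 = 1410/8423
  pi_4 = 2009/16846

Verification (pi * P):
  4213/16846*2/5 + 4479/16846*1/15 + 3325/16846*8/15 + 1410/8423*1/15 + 2009/16846*2/15 = 4213/16846 = pi_0  (ok)
  4213/16846*4/15 + 4479/16846*4/15 + 3325/16846*2/15 + 1410/8423*7/15 + 2009/16846*1/5 = 4479/16846 = pi_1  (ok)
  4213/16846*2/15 + 4479/16846*4/15 + 3325/16846*2/15 + 1410/8423*1/15 + 2009/16846*7/15 = 3325/16846 = pi_2  (ok)
  4213/16846*2/15 + 4479/16846*1/3 + 3325/16846*2/15 + 1410/8423*1/15 + 2009/16846*1/15 = 1410/8423 = pi_3  (ok)
  4213/16846*1/15 + 4479/16846*1/15 + 3325/16846*1/15 + 1410/8423*1/3 + 2009/16846*2/15 = 2009/16846 = pi_4  (ok)

Answer: 4213/16846 4479/16846 3325/16846 1410/8423 2009/16846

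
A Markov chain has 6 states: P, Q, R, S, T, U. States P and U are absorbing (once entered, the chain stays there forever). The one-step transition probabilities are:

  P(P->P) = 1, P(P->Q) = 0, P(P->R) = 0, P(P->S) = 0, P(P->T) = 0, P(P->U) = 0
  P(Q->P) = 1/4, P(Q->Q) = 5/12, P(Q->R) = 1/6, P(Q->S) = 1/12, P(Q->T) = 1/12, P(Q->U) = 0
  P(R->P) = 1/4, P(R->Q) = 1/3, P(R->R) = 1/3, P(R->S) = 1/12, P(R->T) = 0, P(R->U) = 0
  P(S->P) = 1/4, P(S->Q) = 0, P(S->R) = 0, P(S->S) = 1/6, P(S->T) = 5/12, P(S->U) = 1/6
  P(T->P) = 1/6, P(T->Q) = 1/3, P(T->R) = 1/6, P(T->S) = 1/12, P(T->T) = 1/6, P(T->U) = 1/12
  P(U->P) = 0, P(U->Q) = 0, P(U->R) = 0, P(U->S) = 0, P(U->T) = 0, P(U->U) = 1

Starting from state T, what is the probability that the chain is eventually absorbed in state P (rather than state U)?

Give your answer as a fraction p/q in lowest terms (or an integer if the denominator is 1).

Answer: 9/11

Derivation:
Let a_i = P(absorbed in P | start in state i).
Boundary conditions: a_P = 1, a_U = 0.
For each transient state i, a_i = sum_j P(i->j) * a_j:
  a_Q = 1/4*a_P + 5/12*a_Q + 1/6*a_R + 1/12*a_S + 1/12*a_T + 0*a_U
  a_R = 1/4*a_P + 1/3*a_Q + 1/3*a_R + 1/12*a_S + 0*a_T + 0*a_U
  a_S = 1/4*a_P + 0*a_Q + 0*a_R + 1/6*a_S + 5/12*a_T + 1/6*a_U
  a_T = 1/6*a_P + 1/3*a_Q + 1/6*a_R + 1/12*a_S + 1/6*a_T + 1/12*a_U

Substituting a_P = 1 and a_U = 0, rearrange to (I - Q) a = r where r[i] = P(i -> P):
  [7/12, -1/6, -1/12, -1/12] . (a_Q, a_R, a_S, a_T) = 1/4
  [-1/3, 2/3, -1/12, 0] . (a_Q, a_R, a_S, a_T) = 1/4
  [0, 0, 5/6, -5/12] . (a_Q, a_R, a_S, a_T) = 1/4
  [-1/3, -1/6, -1/12, 5/6] . (a_Q, a_R, a_S, a_T) = 1/6

Solving yields:
  a_Q = 10/11
  a_R = 101/110
  a_S = 39/55
  a_T = 9/11

Starting state is T, so the absorption probability is a_T = 9/11.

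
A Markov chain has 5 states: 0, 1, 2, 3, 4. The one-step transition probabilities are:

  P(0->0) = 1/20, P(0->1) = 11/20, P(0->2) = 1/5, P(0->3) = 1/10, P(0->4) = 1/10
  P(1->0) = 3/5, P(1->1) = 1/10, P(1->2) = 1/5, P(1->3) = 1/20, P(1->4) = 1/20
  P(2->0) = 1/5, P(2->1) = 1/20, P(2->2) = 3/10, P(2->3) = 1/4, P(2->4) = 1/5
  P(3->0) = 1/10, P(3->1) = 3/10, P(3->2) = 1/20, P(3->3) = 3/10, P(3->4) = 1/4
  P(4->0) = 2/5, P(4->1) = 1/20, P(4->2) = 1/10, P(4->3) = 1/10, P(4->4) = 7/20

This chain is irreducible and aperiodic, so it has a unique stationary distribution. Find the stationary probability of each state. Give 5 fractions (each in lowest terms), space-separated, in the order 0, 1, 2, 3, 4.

Answer: 34760/127613 29847/127613 22879/127613 18376/127613 21751/127613

Derivation:
The stationary distribution satisfies pi = pi * P, i.e.:
  pi_0 = 1/20*pi_0 + 3/5*pi_1 + 1/5*pi_2 + 1/10*pi_3 + 2/5*pi_4
  pi_1 = 11/20*pi_0 + 1/10*pi_1 + 1/20*pi_2 + 3/10*pi_3 + 1/20*pi_4
  pi_2 = 1/5*pi_0 + 1/5*pi_1 + 3/10*pi_2 + 1/20*pi_3 + 1/10*pi_4
  pi_3 = 1/10*pi_0 + 1/20*pi_1 + 1/4*pi_2 + 3/10*pi_3 + 1/10*pi_4
  pi_4 = 1/10*pi_0 + 1/20*pi_1 + 1/5*pi_2 + 1/4*pi_3 + 7/20*pi_4
with normalization: pi_0 + pi_1 + pi_2 + pi_3 + pi_4 = 1.

Using the first 4 balance equations plus normalization, the linear system A*pi = b is:
  [-19/20, 3/5, 1/5, 1/10, 2/5] . pi = 0
  [11/20, -9/10, 1/20, 3/10, 1/20] . pi = 0
  [1/5, 1/5, -7/10, 1/20, 1/10] . pi = 0
  [1/10, 1/20, 1/4, -7/10, 1/10] . pi = 0
  [1, 1, 1, 1, 1] . pi = 1

Solving yields:
  pi_0 = 34760/127613
  pi_1 = 29847/127613
  pi_2 = 22879/127613
  pi_3 = 18376/127613
  pi_4 = 21751/127613

Verification (pi * P):
  34760/127613*1/20 + 29847/127613*3/5 + 22879/127613*1/5 + 18376/127613*1/10 + 21751/127613*2/5 = 34760/127613 = pi_0  (ok)
  34760/127613*11/20 + 29847/127613*1/10 + 22879/127613*1/20 + 18376/127613*3/10 + 21751/127613*1/20 = 29847/127613 = pi_1  (ok)
  34760/127613*1/5 + 29847/127613*1/5 + 22879/127613*3/10 + 18376/127613*1/20 + 21751/127613*1/10 = 22879/127613 = pi_2  (ok)
  34760/127613*1/10 + 29847/127613*1/20 + 22879/127613*1/4 + 18376/127613*3/10 + 21751/127613*1/10 = 18376/127613 = pi_3  (ok)
  34760/127613*1/10 + 29847/127613*1/20 + 22879/127613*1/5 + 18376/127613*1/4 + 21751/127613*7/20 = 21751/127613 = pi_4  (ok)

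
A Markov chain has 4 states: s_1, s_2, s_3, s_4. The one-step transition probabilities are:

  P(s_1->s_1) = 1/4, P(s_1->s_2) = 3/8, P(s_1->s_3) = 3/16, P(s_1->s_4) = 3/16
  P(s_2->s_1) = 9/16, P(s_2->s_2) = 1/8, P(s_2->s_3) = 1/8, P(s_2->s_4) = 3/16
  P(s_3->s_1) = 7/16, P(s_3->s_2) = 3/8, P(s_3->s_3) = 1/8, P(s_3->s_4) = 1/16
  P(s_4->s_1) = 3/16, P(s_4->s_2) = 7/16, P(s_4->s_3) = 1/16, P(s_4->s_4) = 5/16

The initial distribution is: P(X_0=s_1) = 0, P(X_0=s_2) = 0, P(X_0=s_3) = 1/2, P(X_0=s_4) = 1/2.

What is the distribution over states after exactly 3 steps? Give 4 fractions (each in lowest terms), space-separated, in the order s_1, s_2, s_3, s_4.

Answer: 45/128 1295/4096 559/4096 401/2048

Derivation:
Propagating the distribution step by step (d_{t+1} = d_t * P):
d_0 = (s_1=0, s_2=0, s_3=1/2, s_4=1/2)
  d_1[s_1] = 0*1/4 + 0*9/16 + 1/2*7/16 + 1/2*3/16 = 5/16
  d_1[s_2] = 0*3/8 + 0*1/8 + 1/2*3/8 + 1/2*7/16 = 13/32
  d_1[s_3] = 0*3/16 + 0*1/8 + 1/2*1/8 + 1/2*1/16 = 3/32
  d_1[s_4] = 0*3/16 + 0*3/16 + 1/2*1/16 + 1/2*5/16 = 3/16
d_1 = (s_1=5/16, s_2=13/32, s_3=3/32, s_4=3/16)
  d_2[s_1] = 5/16*1/4 + 13/32*9/16 + 3/32*7/16 + 3/16*3/16 = 49/128
  d_2[s_2] = 5/16*3/8 + 13/32*1/8 + 3/32*3/8 + 3/16*7/16 = 73/256
  d_2[s_3] = 5/16*3/16 + 13/32*1/8 + 3/32*1/8 + 3/16*1/16 = 17/128
  d_2[s_4] = 5/16*3/16 + 13/32*3/16 + 3/32*1/16 + 3/16*5/16 = 51/256
d_2 = (s_1=49/128, s_2=73/256, s_3=17/128, s_4=51/256)
  d_3[s_1] = 49/128*1/4 + 73/256*9/16 + 17/128*7/16 + 51/256*3/16 = 45/128
  d_3[s_2] = 49/128*3/8 + 73/256*1/8 + 17/128*3/8 + 51/256*7/16 = 1295/4096
  d_3[s_3] = 49/128*3/16 + 73/256*1/8 + 17/128*1/8 + 51/256*1/16 = 559/4096
  d_3[s_4] = 49/128*3/16 + 73/256*3/16 + 17/128*1/16 + 51/256*5/16 = 401/2048
d_3 = (s_1=45/128, s_2=1295/4096, s_3=559/4096, s_4=401/2048)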